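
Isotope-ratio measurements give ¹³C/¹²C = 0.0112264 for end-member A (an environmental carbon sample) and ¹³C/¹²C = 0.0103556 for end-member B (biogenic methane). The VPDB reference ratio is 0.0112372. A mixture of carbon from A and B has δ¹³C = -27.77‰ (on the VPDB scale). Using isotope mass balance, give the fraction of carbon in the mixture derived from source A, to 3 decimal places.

0.654

δ_A = (0.0112264/0.0112372 − 1)×1000 = (0.999039 − 1)×1000 = -0.961‰
δ_B = (0.0103556/0.0112372 − 1)×1000 = (0.921546 − 1)×1000 = -78.454‰
f_A = (δ_mix − δ_B)/(δ_A − δ_B) = (-27.77 − (-78.454))/(-0.961 − (-78.454))
f_A = 50.684 / 77.493 = 0.6540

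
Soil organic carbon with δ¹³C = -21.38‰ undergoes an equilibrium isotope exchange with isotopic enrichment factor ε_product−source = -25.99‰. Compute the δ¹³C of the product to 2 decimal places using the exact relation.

-46.81‰

To first order, δ_product ≈ δ_source + ε = -47.37‰.
Exactly, δ_product = (δ_source + 1000)·(ε/1000 + 1) − 1000.
δ_product = (-21.38 + 1000) × (-25.99/1000 + 1) − 1000
δ_product = -46.814‰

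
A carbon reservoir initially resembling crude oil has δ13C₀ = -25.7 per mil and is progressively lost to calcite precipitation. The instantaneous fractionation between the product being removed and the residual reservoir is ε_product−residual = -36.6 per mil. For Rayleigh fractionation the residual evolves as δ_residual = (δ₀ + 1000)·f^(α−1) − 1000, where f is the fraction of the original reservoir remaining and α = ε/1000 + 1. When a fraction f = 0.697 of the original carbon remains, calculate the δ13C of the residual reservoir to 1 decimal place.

Rayleigh residual: δ_res = (δ₀ + 1000)·f^(α−1) − 1000
α = ε/1000 + 1 = 0.96340, so α − 1 = -0.03660
f^(α−1) = 0.697^(-0.03660) = 1.013299
δ_res = (-25.7 + 1000) × 1.013299 − 1000 = 987.257 − 1000 = -12.74 per mil

-12.7 per mil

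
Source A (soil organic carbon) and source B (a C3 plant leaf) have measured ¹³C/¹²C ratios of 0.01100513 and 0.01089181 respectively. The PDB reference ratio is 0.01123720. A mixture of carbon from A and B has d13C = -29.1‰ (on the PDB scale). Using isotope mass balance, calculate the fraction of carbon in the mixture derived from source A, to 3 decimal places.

δ_A = (0.01100513/0.01123720 − 1)×1000 = (0.979348 − 1)×1000 = -20.652‰
δ_B = (0.01089181/0.01123720 − 1)×1000 = (0.969264 − 1)×1000 = -30.736‰
f_A = (δ_mix − δ_B)/(δ_A − δ_B) = (-29.1 − (-30.736))/(-20.652 − (-30.736))
f_A = 1.636 / 10.084 = 0.1623

0.162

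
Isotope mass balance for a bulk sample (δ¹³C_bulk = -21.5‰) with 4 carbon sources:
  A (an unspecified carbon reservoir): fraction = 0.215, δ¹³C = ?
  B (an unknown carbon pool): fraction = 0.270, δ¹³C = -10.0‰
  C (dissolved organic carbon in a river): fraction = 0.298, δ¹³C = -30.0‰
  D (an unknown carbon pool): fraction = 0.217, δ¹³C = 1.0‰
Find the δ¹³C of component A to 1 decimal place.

-46.9‰

Isotope mass balance: δ_bulk = Σ fᵢ·δᵢ.
-21.5 = 0.215×δ_A + 0.270×(-10.0) + 0.298×(-30.0) + 0.217×(1.0)
0.215·δ_A = -21.5 − (-11.423) = -10.077
δ_A = -10.077 / 0.215 = -46.87‰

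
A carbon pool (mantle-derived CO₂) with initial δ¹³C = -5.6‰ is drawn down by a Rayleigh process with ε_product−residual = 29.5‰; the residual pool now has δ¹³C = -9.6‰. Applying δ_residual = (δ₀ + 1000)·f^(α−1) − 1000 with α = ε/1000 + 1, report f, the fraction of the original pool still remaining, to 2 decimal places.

0.87

α − 1 = ε/1000 = 0.0295
(δ_res + 1000)/(δ₀ + 1000) = (-9.6 + 1000)/(-5.6 + 1000) = 990.4/994.4 = 0.995977
f = 0.995977^(1/0.0295) = exp(ln(0.995977)/0.0295) = exp(-0.00403/0.0295)
f = exp(-0.1366) = 0.8723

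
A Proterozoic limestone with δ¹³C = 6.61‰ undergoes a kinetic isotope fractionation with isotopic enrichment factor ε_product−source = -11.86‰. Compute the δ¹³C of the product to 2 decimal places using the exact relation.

Exactly, δ_product = (δ_source + 1000)·(ε/1000 + 1) − 1000.
δ_product = (6.61 + 1000) × (-11.86/1000 + 1) − 1000
δ_product = -5.328‰

-5.33‰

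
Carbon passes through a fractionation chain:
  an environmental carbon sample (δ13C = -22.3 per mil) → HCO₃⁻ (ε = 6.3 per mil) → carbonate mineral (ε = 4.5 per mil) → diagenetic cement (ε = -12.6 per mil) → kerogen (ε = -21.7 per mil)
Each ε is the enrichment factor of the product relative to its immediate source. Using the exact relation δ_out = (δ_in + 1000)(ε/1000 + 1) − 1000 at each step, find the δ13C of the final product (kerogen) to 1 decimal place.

-45.3 per mil

step 1: δ = (-22.30 + 1000)·(6.3/1000 + 1) − 1000 = -16.14 per mil
step 2: δ = (-16.14 + 1000)·(4.5/1000 + 1) − 1000 = -11.71 per mil
step 3: δ = (-11.71 + 1000)·(-12.6/1000 + 1) − 1000 = -24.17 per mil
step 4: δ = (-24.17 + 1000)·(-21.7/1000 + 1) − 1000 = -45.34 per mil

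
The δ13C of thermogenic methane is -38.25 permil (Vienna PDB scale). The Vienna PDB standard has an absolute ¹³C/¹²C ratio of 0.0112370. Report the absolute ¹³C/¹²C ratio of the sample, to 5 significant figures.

0.010807

R_sample = R_standard × (δ13C/1000 + 1)
R_sample = 0.0112370 × (-38.25/1000 + 1) = 0.0112370 × 0.961750
R_sample = 0.0108072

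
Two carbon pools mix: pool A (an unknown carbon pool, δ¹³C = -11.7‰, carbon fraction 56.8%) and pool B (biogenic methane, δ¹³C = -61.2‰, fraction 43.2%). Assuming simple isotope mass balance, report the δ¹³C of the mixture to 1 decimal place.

-33.1‰

δ_mix = f_A·δ_A + f_B·δ_B
δ_mix = 0.568 × (-11.7) + 0.432 × (-61.2)
δ_mix = -6.65 + -26.44 = -33.08‰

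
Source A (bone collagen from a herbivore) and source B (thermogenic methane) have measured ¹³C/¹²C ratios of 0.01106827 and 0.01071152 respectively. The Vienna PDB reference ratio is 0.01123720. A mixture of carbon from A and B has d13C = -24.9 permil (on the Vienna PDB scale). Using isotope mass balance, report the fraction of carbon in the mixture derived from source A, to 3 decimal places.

0.689

δ_A = (0.01106827/0.01123720 − 1)×1000 = (0.984967 − 1)×1000 = -15.033 permil
δ_B = (0.01071152/0.01123720 − 1)×1000 = (0.953220 − 1)×1000 = -46.780 permil
f_A = (δ_mix − δ_B)/(δ_A − δ_B) = (-24.9 − (-46.780))/(-15.033 − (-46.780))
f_A = 21.880 / 31.747 = 0.6892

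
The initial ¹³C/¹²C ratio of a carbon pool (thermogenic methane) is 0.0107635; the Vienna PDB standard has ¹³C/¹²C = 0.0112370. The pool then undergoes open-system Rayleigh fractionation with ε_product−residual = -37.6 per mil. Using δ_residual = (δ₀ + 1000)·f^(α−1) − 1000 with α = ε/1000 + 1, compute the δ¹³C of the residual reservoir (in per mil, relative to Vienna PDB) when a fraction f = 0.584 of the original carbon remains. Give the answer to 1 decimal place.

δ₀ = (0.0107635/0.0112370 − 1)×1000 = (0.957862 − 1)×1000 = -42.138 per mil
α − 1 = ε/1000 = -0.0376
f^(α−1) = 0.584^(-0.0376) = 1.020429
δ_res = (-42.138 + 1000) × 1.020429 − 1000 = 977.431 − 1000 = -22.57 per mil

-22.6 per mil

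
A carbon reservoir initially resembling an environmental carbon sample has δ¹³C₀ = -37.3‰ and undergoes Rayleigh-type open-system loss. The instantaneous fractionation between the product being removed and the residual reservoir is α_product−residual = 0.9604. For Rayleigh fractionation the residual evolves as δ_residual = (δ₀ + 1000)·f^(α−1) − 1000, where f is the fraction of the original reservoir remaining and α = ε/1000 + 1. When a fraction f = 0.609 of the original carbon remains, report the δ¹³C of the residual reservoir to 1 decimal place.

Rayleigh residual: δ_res = (δ₀ + 1000)·f^(α−1) − 1000
α − 1 = -0.03960
f^(α−1) = 0.609^(-0.03960) = 1.019833
δ_res = (-37.3 + 1000) × 1.019833 − 1000 = 981.793 − 1000 = -18.21‰

-18.2‰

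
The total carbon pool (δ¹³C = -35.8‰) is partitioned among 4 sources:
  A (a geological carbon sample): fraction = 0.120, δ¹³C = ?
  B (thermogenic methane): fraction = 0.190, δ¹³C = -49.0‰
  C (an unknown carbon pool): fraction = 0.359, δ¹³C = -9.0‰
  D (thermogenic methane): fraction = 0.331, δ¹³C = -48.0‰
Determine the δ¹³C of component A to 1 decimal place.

-61.4‰

Isotope mass balance: δ_bulk = Σ fᵢ·δᵢ.
-35.8 = 0.120×δ_A + 0.190×(-49.0) + 0.359×(-9.0) + 0.331×(-48.0)
0.120·δ_A = -35.8 − (-28.429) = -7.371
δ_A = -7.371 / 0.120 = -61.42‰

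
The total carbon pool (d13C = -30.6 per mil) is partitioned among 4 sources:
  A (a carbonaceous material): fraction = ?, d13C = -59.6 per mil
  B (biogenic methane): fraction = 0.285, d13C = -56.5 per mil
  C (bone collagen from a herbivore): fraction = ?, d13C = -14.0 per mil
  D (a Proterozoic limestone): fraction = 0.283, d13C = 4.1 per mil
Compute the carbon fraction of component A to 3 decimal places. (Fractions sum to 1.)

Let f_A and f_C be the unknown fractions; fractions sum to 1 so f_A + f_C = 0.432.
Mass balance: Σ fᵢ·δᵢ = δ_bulk ⇒ f_A·(-59.6) + f_C·(-14.0) = -30.6 − (-14.942) = -15.658
Substitute f_C = 0.432 − f_A:
f_A·(-59.6 − -14.0) = -15.658 − 0.432×(-14.0) = -9.610
f_A = -9.610 / -45.6 = 0.2107

0.211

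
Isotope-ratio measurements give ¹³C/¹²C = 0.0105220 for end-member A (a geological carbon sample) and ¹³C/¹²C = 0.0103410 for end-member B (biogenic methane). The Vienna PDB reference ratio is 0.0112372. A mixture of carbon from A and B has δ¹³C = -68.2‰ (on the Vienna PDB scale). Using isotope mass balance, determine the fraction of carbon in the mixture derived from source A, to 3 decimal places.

δ_A = (0.0105220/0.0112372 − 1)×1000 = (0.936354 − 1)×1000 = -63.646‰
δ_B = (0.0103410/0.0112372 − 1)×1000 = (0.920247 − 1)×1000 = -79.753‰
f_A = (δ_mix − δ_B)/(δ_A − δ_B) = (-68.2 − (-79.753))/(-63.646 − (-79.753))
f_A = 11.553 / 16.107 = 0.7173

0.717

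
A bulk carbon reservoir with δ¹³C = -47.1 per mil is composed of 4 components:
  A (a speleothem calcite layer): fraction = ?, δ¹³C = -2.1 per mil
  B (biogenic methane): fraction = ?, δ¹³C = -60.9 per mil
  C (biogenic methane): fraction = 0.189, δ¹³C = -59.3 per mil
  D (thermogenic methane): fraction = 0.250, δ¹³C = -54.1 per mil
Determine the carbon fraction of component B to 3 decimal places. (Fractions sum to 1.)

0.360

Let f_B and f_A be the unknown fractions; fractions sum to 1 so f_B + f_A = 0.561.
Mass balance: Σ fᵢ·δᵢ = δ_bulk ⇒ f_B·(-60.9) + f_A·(-2.1) = -47.1 − (-24.733) = -22.367
Substitute f_A = 0.561 − f_B:
f_B·(-60.9 − -2.1) = -22.367 − 0.561×(-2.1) = -21.189
f_B = -21.189 / -58.8 = 0.3604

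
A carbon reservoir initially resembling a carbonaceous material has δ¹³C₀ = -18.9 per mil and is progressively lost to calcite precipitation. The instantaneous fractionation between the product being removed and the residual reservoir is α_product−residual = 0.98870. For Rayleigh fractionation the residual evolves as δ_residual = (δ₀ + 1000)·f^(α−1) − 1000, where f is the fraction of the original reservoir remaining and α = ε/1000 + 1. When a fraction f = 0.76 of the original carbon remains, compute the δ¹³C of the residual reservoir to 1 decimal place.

Rayleigh residual: δ_res = (δ₀ + 1000)·f^(α−1) − 1000
α − 1 = -0.01130
f^(α−1) = 0.76^(-0.01130) = 1.003106
δ_res = (-18.9 + 1000) × 1.003106 − 1000 = 984.147 − 1000 = -15.85 per mil

-15.9 per mil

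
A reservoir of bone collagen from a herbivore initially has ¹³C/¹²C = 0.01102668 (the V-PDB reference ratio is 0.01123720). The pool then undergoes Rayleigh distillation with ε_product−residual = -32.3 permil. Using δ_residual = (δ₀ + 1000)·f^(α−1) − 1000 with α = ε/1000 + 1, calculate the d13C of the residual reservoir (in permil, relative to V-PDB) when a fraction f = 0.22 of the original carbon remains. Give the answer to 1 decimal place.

δ₀ = (0.01102668/0.01123720 − 1)×1000 = (0.981266 − 1)×1000 = -18.734 permil
α − 1 = ε/1000 = -0.0323
f^(α−1) = 0.22^(-0.0323) = 1.050122
δ_res = (-18.734 + 1000) × 1.050122 − 1000 = 1030.449 − 1000 = 30.45 permil

30.4 permil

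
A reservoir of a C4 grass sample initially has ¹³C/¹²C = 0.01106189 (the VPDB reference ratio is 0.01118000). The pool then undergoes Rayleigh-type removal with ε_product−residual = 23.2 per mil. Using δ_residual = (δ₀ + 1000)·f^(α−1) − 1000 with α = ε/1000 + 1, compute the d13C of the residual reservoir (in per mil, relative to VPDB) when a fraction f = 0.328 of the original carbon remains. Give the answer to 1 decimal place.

-35.8 per mil

δ₀ = (0.01106189/0.01118000 − 1)×1000 = (0.989436 − 1)×1000 = -10.564 per mil
α − 1 = ε/1000 = 0.0232
f^(α−1) = 0.328^(0.0232) = 0.974470
δ_res = (-10.564 + 1000) × 0.974470 − 1000 = 964.175 − 1000 = -35.83 per mil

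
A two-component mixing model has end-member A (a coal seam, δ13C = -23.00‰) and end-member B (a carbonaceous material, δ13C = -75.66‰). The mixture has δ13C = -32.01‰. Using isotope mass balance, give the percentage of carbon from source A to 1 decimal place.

δ_mix = f_A·δ_A + (1 − f_A)·δ_B  ⇒  f_A = (δ_mix − δ_B)/(δ_A − δ_B)
f_A = (-32.01 − (-75.66)) / (-23.00 − (-75.66))
f_A = 43.65 / 52.66 = 0.8289

82.9%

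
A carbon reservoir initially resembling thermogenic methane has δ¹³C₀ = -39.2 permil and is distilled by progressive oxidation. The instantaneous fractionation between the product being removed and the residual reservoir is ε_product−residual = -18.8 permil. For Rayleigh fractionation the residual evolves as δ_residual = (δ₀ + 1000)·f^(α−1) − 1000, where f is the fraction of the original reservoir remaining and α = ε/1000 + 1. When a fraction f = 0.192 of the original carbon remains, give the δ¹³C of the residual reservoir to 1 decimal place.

-8.9 permil

Rayleigh residual: δ_res = (δ₀ + 1000)·f^(α−1) − 1000
α = ε/1000 + 1 = 0.98120, so α − 1 = -0.01880
f^(α−1) = 0.192^(-0.01880) = 1.031511
δ_res = (-39.2 + 1000) × 1.031511 − 1000 = 991.076 − 1000 = -8.92 permil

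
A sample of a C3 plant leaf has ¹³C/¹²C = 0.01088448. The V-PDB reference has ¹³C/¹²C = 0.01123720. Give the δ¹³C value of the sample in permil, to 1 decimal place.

-31.4 permil

δ¹³C = (R_sample / R_standard − 1) × 1000
R_sample / R_standard = 0.01088448 / 0.01123720 = 0.968611
δ¹³C = (0.968611 − 1) × 1000 = -31.39 permil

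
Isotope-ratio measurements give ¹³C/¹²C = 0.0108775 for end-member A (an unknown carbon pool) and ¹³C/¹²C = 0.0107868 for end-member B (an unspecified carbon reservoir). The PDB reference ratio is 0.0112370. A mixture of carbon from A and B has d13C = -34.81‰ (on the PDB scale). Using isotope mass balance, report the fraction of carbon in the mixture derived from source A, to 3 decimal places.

δ_A = (0.0108775/0.0112370 − 1)×1000 = (0.968007 − 1)×1000 = -31.993‰
δ_B = (0.0107868/0.0112370 − 1)×1000 = (0.959936 − 1)×1000 = -40.064‰
f_A = (δ_mix − δ_B)/(δ_A − δ_B) = (-34.81 − (-40.064))/(-31.993 − (-40.064))
f_A = 5.254 / 8.072 = 0.6509

0.651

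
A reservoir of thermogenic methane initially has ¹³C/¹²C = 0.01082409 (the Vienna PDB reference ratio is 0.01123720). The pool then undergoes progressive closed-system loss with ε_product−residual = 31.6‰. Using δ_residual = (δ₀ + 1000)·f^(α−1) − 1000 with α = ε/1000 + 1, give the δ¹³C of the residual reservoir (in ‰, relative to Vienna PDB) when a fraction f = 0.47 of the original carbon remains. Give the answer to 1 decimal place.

-59.5‰

δ₀ = (0.01082409/0.01123720 − 1)×1000 = (0.963237 − 1)×1000 = -36.763‰
α − 1 = ε/1000 = 0.0316
f^(α−1) = 0.47^(0.0316) = 0.976424
δ_res = (-36.763 + 1000) × 0.976424 − 1000 = 940.528 − 1000 = -59.47‰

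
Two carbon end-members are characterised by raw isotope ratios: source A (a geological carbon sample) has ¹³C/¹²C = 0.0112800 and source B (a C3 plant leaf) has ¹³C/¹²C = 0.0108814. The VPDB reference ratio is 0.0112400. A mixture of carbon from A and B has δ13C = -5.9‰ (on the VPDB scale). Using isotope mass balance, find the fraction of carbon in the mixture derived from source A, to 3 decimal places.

0.733

δ_A = (0.0112800/0.0112400 − 1)×1000 = (1.003559 − 1)×1000 = 3.559‰
δ_B = (0.0108814/0.0112400 − 1)×1000 = (0.968096 − 1)×1000 = -31.904‰
f_A = (δ_mix − δ_B)/(δ_A − δ_B) = (-5.9 − (-31.904))/(3.559 − (-31.904))
f_A = 26.004 / 35.463 = 0.7333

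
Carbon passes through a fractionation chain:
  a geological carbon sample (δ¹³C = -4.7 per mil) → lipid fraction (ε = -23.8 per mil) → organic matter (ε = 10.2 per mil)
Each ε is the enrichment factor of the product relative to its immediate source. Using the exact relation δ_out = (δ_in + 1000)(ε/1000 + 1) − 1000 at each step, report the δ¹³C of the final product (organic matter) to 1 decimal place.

-18.5 per mil

step 1: δ = (-4.70 + 1000)·(-23.8/1000 + 1) − 1000 = -28.39 per mil
step 2: δ = (-28.39 + 1000)·(10.2/1000 + 1) − 1000 = -18.48 per mil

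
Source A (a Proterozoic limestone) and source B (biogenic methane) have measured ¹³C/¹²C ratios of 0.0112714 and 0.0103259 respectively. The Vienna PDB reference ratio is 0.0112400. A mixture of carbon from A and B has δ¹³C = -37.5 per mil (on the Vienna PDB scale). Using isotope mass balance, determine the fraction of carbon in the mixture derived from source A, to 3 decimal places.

0.521

δ_A = (0.0112714/0.0112400 − 1)×1000 = (1.002794 − 1)×1000 = 2.794 per mil
δ_B = (0.0103259/0.0112400 − 1)×1000 = (0.918674 − 1)×1000 = -81.326 per mil
f_A = (δ_mix − δ_B)/(δ_A − δ_B) = (-37.5 − (-81.326))/(2.794 − (-81.326))
f_A = 43.826 / 84.119 = 0.5210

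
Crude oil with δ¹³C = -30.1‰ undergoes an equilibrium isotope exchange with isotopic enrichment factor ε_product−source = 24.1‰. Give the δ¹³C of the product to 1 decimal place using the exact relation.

Exactly, δ_product = (δ_source + 1000)·(ε/1000 + 1) − 1000.
δ_product = (-30.1 + 1000) × (24.1/1000 + 1) − 1000
δ_product = -6.73‰

-6.7‰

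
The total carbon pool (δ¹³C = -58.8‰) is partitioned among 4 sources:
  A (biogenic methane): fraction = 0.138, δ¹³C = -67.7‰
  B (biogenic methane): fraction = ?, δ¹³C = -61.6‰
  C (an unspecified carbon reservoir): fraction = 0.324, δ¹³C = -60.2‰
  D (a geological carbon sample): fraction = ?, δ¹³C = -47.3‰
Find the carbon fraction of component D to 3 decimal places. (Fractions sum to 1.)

Let f_D and f_B be the unknown fractions; fractions sum to 1 so f_D + f_B = 0.538.
Mass balance: Σ fᵢ·δᵢ = δ_bulk ⇒ f_D·(-47.3) + f_B·(-61.6) = -58.8 − (-28.847) = -29.953
Substitute f_B = 0.538 − f_D:
f_D·(-47.3 − -61.6) = -29.953 − 0.538×(-61.6) = 3.188
f_D = 3.188 / 14.3 = 0.2230

0.223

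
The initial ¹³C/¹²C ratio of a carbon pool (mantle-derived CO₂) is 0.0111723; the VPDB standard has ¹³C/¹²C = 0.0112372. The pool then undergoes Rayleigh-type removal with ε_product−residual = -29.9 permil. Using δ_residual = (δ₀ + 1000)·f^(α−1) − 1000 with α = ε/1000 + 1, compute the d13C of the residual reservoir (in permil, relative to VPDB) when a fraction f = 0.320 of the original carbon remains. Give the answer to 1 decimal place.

28.7 permil

δ₀ = (0.0111723/0.0112372 − 1)×1000 = (0.994225 − 1)×1000 = -5.775 permil
α − 1 = ε/1000 = -0.0299
f^(α−1) = 0.320^(-0.0299) = 1.034656
δ_res = (-5.775 + 1000) × 1.034656 − 1000 = 1028.680 − 1000 = 28.68 permil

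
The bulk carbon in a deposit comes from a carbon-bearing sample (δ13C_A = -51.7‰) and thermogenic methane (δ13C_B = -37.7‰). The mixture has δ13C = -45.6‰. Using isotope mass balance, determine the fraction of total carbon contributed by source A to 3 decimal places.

δ_mix = f_A·δ_A + (1 − f_A)·δ_B  ⇒  f_A = (δ_mix − δ_B)/(δ_A − δ_B)
f_A = (-45.6 − (-37.7)) / (-51.7 − (-37.7))
f_A = -7.9 / -14.0 = 0.5643

0.564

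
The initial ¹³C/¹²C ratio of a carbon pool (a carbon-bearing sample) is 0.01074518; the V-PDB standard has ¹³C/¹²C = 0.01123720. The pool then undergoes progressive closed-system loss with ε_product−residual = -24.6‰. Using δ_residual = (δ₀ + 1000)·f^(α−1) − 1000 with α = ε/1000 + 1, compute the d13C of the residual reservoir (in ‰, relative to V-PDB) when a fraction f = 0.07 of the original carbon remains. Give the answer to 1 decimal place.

20.9‰

δ₀ = (0.01074518/0.01123720 − 1)×1000 = (0.956215 − 1)×1000 = -43.785‰
α − 1 = ε/1000 = -0.0246
f^(α−1) = 0.07^(-0.0246) = 1.067605
δ_res = (-43.785 + 1000) × 1.067605 − 1000 = 1020.860 − 1000 = 20.86‰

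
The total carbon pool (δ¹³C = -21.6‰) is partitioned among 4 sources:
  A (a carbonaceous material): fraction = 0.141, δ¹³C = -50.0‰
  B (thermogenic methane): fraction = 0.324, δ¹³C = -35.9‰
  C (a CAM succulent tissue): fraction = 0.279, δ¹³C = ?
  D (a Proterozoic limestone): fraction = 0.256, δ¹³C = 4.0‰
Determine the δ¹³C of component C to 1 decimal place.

-14.1‰

Isotope mass balance: δ_bulk = Σ fᵢ·δᵢ.
-21.6 = 0.141×(-50.0) + 0.324×(-35.9) + 0.279×δ_C + 0.256×(4.0)
0.279·δ_C = -21.6 − (-17.658) = -3.942
δ_C = -3.942 / 0.279 = -14.13‰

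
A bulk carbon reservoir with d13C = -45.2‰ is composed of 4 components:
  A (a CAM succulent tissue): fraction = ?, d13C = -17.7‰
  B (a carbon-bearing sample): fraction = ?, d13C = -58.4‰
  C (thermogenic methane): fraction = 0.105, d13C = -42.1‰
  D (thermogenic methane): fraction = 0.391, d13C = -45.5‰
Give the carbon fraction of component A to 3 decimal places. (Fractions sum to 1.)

0.158

Let f_A and f_B be the unknown fractions; fractions sum to 1 so f_A + f_B = 0.504.
Mass balance: Σ fᵢ·δᵢ = δ_bulk ⇒ f_A·(-17.7) + f_B·(-58.4) = -45.2 − (-22.211) = -22.989
Substitute f_B = 0.504 − f_A:
f_A·(-17.7 − -58.4) = -22.989 − 0.504×(-58.4) = 6.445
f_A = 6.445 / 40.7 = 0.1583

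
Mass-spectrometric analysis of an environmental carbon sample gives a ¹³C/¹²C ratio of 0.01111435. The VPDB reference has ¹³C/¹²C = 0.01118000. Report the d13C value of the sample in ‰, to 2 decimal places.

d13C = (R_sample / R_standard − 1) × 1000
R_sample / R_standard = 0.01111435 / 0.01118000 = 0.994128
d13C = (0.994128 − 1) × 1000 = -5.872‰

-5.87‰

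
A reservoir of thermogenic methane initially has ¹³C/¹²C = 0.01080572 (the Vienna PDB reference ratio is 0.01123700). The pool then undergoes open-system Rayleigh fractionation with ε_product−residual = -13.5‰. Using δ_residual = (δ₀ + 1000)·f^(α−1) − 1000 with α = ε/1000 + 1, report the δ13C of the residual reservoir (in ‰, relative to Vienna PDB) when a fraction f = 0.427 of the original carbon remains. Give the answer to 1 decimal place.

δ₀ = (0.01080572/0.01123700 − 1)×1000 = (0.961620 − 1)×1000 = -38.380‰
α − 1 = ε/1000 = -0.0135
f^(α−1) = 0.427^(-0.0135) = 1.011554
δ_res = (-38.380 + 1000) × 1.011554 − 1000 = 972.731 − 1000 = -27.27‰

-27.3‰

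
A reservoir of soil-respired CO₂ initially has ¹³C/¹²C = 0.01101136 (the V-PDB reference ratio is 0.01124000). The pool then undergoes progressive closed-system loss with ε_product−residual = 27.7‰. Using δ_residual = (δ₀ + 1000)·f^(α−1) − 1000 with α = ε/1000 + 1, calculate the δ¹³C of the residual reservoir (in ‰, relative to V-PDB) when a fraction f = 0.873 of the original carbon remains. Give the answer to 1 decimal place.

-24.0‰

δ₀ = (0.01101136/0.01124000 − 1)×1000 = (0.979658 − 1)×1000 = -20.342‰
α − 1 = ε/1000 = 0.0277
f^(α−1) = 0.873^(0.0277) = 0.996245
δ_res = (-20.342 + 1000) × 0.996245 − 1000 = 975.980 − 1000 = -24.02‰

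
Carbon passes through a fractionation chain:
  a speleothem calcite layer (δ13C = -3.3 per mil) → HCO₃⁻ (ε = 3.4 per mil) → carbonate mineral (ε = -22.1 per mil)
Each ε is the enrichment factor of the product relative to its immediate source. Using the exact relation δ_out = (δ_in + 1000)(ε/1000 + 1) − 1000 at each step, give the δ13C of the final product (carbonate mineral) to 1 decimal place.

step 1: δ = (-3.30 + 1000)·(3.4/1000 + 1) − 1000 = 0.09 per mil
step 2: δ = (0.09 + 1000)·(-22.1/1000 + 1) − 1000 = -22.01 per mil

-22.0 per mil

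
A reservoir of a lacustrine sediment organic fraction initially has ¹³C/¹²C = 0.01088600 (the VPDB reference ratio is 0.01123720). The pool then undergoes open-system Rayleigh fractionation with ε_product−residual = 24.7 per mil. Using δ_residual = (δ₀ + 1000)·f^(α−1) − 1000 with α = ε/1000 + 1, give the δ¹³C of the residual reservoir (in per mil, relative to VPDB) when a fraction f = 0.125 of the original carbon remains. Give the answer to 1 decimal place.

δ₀ = (0.01088600/0.01123720 − 1)×1000 = (0.968747 − 1)×1000 = -31.253 per mil
α − 1 = ε/1000 = 0.0247
f^(α−1) = 0.125^(0.0247) = 0.949935
δ_res = (-31.253 + 1000) × 0.949935 − 1000 = 920.246 − 1000 = -79.75 per mil

-79.8 per mil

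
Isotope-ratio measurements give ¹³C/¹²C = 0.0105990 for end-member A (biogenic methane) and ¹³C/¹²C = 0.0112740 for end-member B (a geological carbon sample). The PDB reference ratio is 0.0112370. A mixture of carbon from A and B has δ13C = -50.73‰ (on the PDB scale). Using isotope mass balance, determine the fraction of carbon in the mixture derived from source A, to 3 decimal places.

δ_A = (0.0105990/0.0112370 − 1)×1000 = (0.943223 − 1)×1000 = -56.777‰
δ_B = (0.0112740/0.0112370 − 1)×1000 = (1.003293 − 1)×1000 = 3.293‰
f_A = (δ_mix − δ_B)/(δ_A − δ_B) = (-50.73 − (3.293))/(-56.777 − (3.293))
f_A = -54.023 / -60.069 = 0.8993

0.899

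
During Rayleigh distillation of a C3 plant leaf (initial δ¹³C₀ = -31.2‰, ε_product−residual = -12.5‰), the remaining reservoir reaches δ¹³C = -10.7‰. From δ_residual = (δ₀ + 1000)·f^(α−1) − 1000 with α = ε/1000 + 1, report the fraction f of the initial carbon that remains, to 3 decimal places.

0.187

α − 1 = ε/1000 = -0.0125
(δ_res + 1000)/(δ₀ + 1000) = (-10.7 + 1000)/(-31.2 + 1000) = 989.3/968.8 = 1.021160
f = 1.021160^(1/-0.0125) = exp(ln(1.021160)/-0.0125) = exp(0.02094/-0.0125)
f = exp(-1.6752) = 0.1873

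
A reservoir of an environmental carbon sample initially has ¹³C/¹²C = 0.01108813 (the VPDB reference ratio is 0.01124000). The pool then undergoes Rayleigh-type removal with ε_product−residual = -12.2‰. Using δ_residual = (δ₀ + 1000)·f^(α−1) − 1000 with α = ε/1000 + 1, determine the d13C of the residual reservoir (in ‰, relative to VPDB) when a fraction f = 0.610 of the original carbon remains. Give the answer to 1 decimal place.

-7.5‰

δ₀ = (0.01108813/0.01124000 − 1)×1000 = (0.986488 − 1)×1000 = -13.512‰
α − 1 = ε/1000 = -0.0122
f^(α−1) = 0.610^(-0.0122) = 1.006049
δ_res = (-13.512 + 1000) × 1.006049 − 1000 = 992.455 − 1000 = -7.54‰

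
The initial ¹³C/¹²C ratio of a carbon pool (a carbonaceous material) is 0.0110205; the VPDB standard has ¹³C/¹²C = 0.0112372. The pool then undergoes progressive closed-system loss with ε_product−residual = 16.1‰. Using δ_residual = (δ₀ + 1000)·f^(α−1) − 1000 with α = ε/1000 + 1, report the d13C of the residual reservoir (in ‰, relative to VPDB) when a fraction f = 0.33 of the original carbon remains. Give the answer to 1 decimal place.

δ₀ = (0.0110205/0.0112372 − 1)×1000 = (0.980716 − 1)×1000 = -19.284‰
α − 1 = ε/1000 = 0.0161
f^(α−1) = 0.33^(0.0161) = 0.982309
δ_res = (-19.284 + 1000) × 0.982309 − 1000 = 963.366 − 1000 = -36.63‰

-36.6‰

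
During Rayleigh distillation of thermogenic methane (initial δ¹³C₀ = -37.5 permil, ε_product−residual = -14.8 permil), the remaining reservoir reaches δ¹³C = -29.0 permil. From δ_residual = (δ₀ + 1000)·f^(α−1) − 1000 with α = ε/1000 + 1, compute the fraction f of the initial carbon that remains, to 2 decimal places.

0.55

α − 1 = ε/1000 = -0.0148
(δ_res + 1000)/(δ₀ + 1000) = (-29.0 + 1000)/(-37.5 + 1000) = 971.0/962.5 = 1.008831
f = 1.008831^(1/-0.0148) = exp(ln(1.008831)/-0.0148) = exp(0.00879/-0.0148)
f = exp(-0.5941) = 0.5521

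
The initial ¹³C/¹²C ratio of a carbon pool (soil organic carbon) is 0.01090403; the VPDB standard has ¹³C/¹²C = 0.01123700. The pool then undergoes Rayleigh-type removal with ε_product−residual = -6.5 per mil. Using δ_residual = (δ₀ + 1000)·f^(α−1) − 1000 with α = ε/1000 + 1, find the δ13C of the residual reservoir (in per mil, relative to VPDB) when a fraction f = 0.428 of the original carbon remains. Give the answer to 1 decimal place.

δ₀ = (0.01090403/0.01123700 − 1)×1000 = (0.970368 − 1)×1000 = -29.632 per mil
α − 1 = ε/1000 = -0.0065
f^(α−1) = 0.428^(-0.0065) = 1.005531
δ_res = (-29.632 + 1000) × 1.005531 − 1000 = 975.736 − 1000 = -24.26 per mil

-24.3 per mil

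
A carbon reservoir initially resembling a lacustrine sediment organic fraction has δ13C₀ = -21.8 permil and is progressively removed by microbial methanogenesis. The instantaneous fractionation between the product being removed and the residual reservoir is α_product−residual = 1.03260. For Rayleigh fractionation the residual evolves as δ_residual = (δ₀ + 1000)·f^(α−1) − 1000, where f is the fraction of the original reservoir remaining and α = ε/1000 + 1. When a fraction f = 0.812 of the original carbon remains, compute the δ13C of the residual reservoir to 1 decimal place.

-28.4 permil

Rayleigh residual: δ_res = (δ₀ + 1000)·f^(α−1) − 1000
α − 1 = 0.03260
f^(α−1) = 0.812^(0.03260) = 0.993234
δ_res = (-21.8 + 1000) × 0.993234 − 1000 = 971.581 − 1000 = -28.42 permil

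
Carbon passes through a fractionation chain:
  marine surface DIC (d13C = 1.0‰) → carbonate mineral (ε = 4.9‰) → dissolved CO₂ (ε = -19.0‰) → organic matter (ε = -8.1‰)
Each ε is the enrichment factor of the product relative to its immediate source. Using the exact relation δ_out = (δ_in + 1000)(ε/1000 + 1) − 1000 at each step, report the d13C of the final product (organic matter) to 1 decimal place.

step 1: δ = (1.00 + 1000)·(4.9/1000 + 1) − 1000 = 5.90‰
step 2: δ = (5.90 + 1000)·(-19.0/1000 + 1) − 1000 = -13.21‰
step 3: δ = (-13.21 + 1000)·(-8.1/1000 + 1) − 1000 = -21.20‰

-21.2‰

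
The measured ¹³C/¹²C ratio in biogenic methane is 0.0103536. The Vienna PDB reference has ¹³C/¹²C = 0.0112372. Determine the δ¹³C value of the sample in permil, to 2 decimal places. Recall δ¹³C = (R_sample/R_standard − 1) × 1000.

δ¹³C = (R_sample / R_standard − 1) × 1000
R_sample / R_standard = 0.0103536 / 0.0112372 = 0.921368
δ¹³C = (0.921368 − 1) × 1000 = -78.632 permil

-78.63 permil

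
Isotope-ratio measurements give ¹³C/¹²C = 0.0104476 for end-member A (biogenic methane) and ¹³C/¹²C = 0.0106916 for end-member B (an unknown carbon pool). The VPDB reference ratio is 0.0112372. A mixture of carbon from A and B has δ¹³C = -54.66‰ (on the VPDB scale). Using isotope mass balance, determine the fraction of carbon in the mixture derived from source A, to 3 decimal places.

0.281

δ_A = (0.0104476/0.0112372 − 1)×1000 = (0.929733 − 1)×1000 = -70.267‰
δ_B = (0.0106916/0.0112372 − 1)×1000 = (0.951447 − 1)×1000 = -48.553‰
f_A = (δ_mix − δ_B)/(δ_A − δ_B) = (-54.66 − (-48.553))/(-70.267 − (-48.553))
f_A = -6.107 / -21.714 = 0.2813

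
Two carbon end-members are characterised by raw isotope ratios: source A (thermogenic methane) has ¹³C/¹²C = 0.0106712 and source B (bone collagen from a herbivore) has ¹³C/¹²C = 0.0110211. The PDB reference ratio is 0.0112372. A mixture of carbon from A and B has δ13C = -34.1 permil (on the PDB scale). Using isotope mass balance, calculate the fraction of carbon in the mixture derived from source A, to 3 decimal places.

0.478

δ_A = (0.0106712/0.0112372 − 1)×1000 = (0.949632 − 1)×1000 = -50.368 permil
δ_B = (0.0110211/0.0112372 − 1)×1000 = (0.980769 − 1)×1000 = -19.231 permil
f_A = (δ_mix − δ_B)/(δ_A − δ_B) = (-34.1 − (-19.231))/(-50.368 − (-19.231))
f_A = -14.869 / -31.138 = 0.4775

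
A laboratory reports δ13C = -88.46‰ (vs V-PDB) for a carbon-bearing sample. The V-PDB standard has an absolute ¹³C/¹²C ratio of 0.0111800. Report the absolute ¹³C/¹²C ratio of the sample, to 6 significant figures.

0.0101910

R_sample = R_standard × (δ13C/1000 + 1)
R_sample = 0.0111800 × (-88.46/1000 + 1) = 0.0111800 × 0.911540
R_sample = 0.0101910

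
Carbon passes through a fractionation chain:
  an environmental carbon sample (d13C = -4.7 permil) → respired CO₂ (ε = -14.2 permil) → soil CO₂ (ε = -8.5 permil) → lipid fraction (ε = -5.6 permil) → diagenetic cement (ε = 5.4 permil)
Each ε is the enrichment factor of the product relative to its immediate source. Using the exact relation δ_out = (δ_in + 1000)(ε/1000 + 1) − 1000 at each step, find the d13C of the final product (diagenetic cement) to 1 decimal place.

step 1: δ = (-4.70 + 1000)·(-14.2/1000 + 1) − 1000 = -18.83 permil
step 2: δ = (-18.83 + 1000)·(-8.5/1000 + 1) − 1000 = -27.17 permil
step 3: δ = (-27.17 + 1000)·(-5.6/1000 + 1) − 1000 = -32.62 permil
step 4: δ = (-32.62 + 1000)·(5.4/1000 + 1) − 1000 = -27.40 permil

-27.4 permil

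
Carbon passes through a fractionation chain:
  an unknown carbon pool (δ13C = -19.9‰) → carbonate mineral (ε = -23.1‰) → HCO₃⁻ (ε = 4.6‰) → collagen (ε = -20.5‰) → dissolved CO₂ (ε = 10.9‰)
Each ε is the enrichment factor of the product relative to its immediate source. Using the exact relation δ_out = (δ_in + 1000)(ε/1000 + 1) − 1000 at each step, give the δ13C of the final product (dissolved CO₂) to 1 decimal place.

step 1: δ = (-19.90 + 1000)·(-23.1/1000 + 1) − 1000 = -42.54‰
step 2: δ = (-42.54 + 1000)·(4.6/1000 + 1) − 1000 = -38.14‰
step 3: δ = (-38.14 + 1000)·(-20.5/1000 + 1) − 1000 = -57.85‰
step 4: δ = (-57.85 + 1000)·(10.9/1000 + 1) − 1000 = -47.58‰

-47.6‰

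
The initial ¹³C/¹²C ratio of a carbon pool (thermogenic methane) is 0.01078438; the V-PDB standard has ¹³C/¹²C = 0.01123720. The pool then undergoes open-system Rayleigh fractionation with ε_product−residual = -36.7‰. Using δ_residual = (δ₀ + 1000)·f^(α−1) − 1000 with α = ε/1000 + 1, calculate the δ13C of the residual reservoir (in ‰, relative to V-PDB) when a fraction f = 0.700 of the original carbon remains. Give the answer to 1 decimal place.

-27.7‰

δ₀ = (0.01078438/0.01123720 − 1)×1000 = (0.959703 − 1)×1000 = -40.297‰
α − 1 = ε/1000 = -0.0367
f^(α−1) = 0.700^(-0.0367) = 1.013176
δ_res = (-40.297 + 1000) × 1.013176 − 1000 = 972.349 − 1000 = -27.65‰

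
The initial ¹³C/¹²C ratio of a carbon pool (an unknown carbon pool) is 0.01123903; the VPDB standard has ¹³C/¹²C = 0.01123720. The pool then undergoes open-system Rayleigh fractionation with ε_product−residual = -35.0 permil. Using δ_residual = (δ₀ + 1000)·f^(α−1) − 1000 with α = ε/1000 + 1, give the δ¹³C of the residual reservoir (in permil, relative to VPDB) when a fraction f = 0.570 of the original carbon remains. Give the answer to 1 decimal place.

20.0 permil

δ₀ = (0.01123903/0.01123720 − 1)×1000 = (1.000163 − 1)×1000 = 0.163 permil
α − 1 = ε/1000 = -0.0350
f^(α−1) = 0.570^(-0.0350) = 1.019869
δ_res = (0.163 + 1000) × 1.019869 − 1000 = 1020.035 − 1000 = 20.04 permil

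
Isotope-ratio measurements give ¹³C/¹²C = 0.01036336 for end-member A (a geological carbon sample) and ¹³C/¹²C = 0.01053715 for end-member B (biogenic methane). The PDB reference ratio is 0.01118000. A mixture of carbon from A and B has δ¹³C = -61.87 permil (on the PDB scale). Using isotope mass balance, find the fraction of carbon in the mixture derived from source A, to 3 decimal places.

δ_A = (0.01036336/0.01118000 − 1)×1000 = (0.926955 − 1)×1000 = -73.045 permil
δ_B = (0.01053715/0.01118000 − 1)×1000 = (0.942500 − 1)×1000 = -57.500 permil
f_A = (δ_mix − δ_B)/(δ_A − δ_B) = (-61.87 − (-57.500))/(-73.045 − (-57.500))
f_A = -4.370 / -15.545 = 0.2811

0.281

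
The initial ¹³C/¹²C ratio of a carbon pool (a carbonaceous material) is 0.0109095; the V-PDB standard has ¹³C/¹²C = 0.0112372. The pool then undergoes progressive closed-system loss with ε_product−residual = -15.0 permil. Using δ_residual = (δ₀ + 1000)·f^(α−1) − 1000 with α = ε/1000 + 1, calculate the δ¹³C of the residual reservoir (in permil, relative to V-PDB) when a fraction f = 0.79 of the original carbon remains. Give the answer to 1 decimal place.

δ₀ = (0.0109095/0.0112372 − 1)×1000 = (0.970838 − 1)×1000 = -29.162 permil
α − 1 = ε/1000 = -0.0150
f^(α−1) = 0.79^(-0.0150) = 1.003542
δ_res = (-29.162 + 1000) × 1.003542 − 1000 = 974.277 − 1000 = -25.72 permil

-25.7 permil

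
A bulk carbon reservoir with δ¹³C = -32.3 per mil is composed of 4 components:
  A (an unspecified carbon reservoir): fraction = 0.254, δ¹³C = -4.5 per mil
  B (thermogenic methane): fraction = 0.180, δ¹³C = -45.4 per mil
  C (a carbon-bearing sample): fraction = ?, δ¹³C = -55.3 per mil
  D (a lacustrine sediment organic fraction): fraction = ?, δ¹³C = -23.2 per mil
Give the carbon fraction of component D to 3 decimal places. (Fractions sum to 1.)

Let f_D and f_C be the unknown fractions; fractions sum to 1 so f_D + f_C = 0.566.
Mass balance: Σ fᵢ·δᵢ = δ_bulk ⇒ f_D·(-23.2) + f_C·(-55.3) = -32.3 − (-9.315) = -22.985
Substitute f_C = 0.566 − f_D:
f_D·(-23.2 − -55.3) = -22.985 − 0.566×(-55.3) = 8.315
f_D = 8.315 / 32.1 = 0.2590

0.259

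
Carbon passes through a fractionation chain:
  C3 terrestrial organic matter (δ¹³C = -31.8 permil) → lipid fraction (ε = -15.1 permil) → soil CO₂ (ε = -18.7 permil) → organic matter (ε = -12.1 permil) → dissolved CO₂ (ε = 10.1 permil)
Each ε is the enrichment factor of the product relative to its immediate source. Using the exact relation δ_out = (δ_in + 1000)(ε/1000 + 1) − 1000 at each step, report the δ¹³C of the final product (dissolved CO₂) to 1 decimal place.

-66.2 permil

step 1: δ = (-31.80 + 1000)·(-15.1/1000 + 1) − 1000 = -46.42 permil
step 2: δ = (-46.42 + 1000)·(-18.7/1000 + 1) − 1000 = -64.25 permil
step 3: δ = (-64.25 + 1000)·(-12.1/1000 + 1) − 1000 = -75.57 permil
step 4: δ = (-75.57 + 1000)·(10.1/1000 + 1) − 1000 = -66.24 permil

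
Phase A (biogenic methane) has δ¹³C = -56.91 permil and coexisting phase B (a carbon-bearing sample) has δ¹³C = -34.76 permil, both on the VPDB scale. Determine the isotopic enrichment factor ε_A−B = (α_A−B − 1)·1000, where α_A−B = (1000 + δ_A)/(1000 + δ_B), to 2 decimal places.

-22.95 permil

α_A−B = (1000 + -56.91) / (1000 + -34.76) = 943.09 / 965.24 = 0.977052
ε_A−B = (0.977052 − 1) × 1000 = -22.948 permil
(The approximation ε ≈ δ_A − δ_B would give -22.15 permil.)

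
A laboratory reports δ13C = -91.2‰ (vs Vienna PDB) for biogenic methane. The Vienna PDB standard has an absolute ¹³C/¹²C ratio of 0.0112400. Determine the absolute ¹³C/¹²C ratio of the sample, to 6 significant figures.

R_sample = R_standard × (δ13C/1000 + 1)
R_sample = 0.0112400 × (-91.2/1000 + 1) = 0.0112400 × 0.908800
R_sample = 0.0102149

0.0102149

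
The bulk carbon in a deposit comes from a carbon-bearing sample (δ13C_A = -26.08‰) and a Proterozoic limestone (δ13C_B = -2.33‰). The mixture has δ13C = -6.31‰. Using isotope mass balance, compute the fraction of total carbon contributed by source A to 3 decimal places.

δ_mix = f_A·δ_A + (1 − f_A)·δ_B  ⇒  f_A = (δ_mix − δ_B)/(δ_A − δ_B)
f_A = (-6.31 − (-2.33)) / (-26.08 − (-2.33))
f_A = -3.98 / -23.75 = 0.1676

0.168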